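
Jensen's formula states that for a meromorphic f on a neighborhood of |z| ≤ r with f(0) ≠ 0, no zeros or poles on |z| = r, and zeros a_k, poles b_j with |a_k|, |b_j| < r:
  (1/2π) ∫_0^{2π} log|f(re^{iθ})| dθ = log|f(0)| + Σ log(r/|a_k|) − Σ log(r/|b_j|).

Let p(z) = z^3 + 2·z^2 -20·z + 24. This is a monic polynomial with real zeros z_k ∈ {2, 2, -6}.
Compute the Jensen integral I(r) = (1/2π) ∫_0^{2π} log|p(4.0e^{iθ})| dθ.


Zeros: -6, 2, 2; r = 4.0.
Inside |z| < r: 2, 2. Outside (|z| ≥ r): -6.
p(0) = 24, so log|p(0)| = log(24) = 3.1781.
Apply Jensen: I(r) = log|p(0)| + Σ_k log(r/|z_k|), summed over zeros inside |z| < r.
  log(r/|z_k|) for z_k = 2: log(4.0/2) = 0.6931
  log(r/|z_k|) for z_k = 2: log(4.0/2) = 0.6931
  Outside zeros (-6) contribute nothing to the Jensen sum.
Sum over inside zeros: 1.3863.
I(r) = log|p(0)| + (inside sum) = 3.1781 + 1.3863 = 4.5643.
Note: since some zeros are outside |z| ≤ r, the simplified n·log(r) form does NOT apply — only the inside zeros contribute.

I(r) ≈ 4.5643.


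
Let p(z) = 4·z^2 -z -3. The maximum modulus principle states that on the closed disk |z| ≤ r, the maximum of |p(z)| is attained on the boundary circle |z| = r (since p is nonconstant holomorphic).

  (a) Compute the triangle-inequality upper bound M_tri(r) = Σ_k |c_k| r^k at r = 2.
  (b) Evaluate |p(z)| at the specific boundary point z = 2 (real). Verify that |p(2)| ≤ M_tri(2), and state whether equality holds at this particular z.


Coefficients: c_0 = -3, c_1 = -1, c_2 = 4. Radius r = 2.
Part (a). Triangle bound: M_tri(r) = Σ_k |c_k| r^k
  = |-3|·2^0 + |-1|·2^1 + |4|·2^2
  = 3 + 2 + 16 = 21.
This bounds M(r) := max_{|z|=r} |p(z)| from above; equality holds iff all terms c_k z^k can be made to align in phase at a single z on |z|=r.
Part (b). At z = 2 (real, on the circle |z| = r):
  p(2) = (-3)·2^0 + (-1)·2^1 + (4)·2^2 = 11.
  |p(2)| = 11.
Check: |p(2)| = 11 ≤ 21 = M_tri(2). ✓ Equality does not hold at z = 2 (the coefficients have mixed signs, so the terms do not all align in phase there).

M_tri(2) = 21; |p(2)| = 11; equality at z=2: no.


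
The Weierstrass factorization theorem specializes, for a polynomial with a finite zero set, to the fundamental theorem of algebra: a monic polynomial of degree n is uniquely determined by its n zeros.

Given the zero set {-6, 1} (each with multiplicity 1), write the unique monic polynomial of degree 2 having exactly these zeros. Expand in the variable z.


The polynomial is p(z) = ∏_{α ∈ S} (z − α), where S = {-6, 1}.
Expanding the product yields: p(z) = z^2 + 5·z -6.
The resulting polynomial has degree 2 and real coefficients as required.

p(z) = z^2 + 5·z -6.


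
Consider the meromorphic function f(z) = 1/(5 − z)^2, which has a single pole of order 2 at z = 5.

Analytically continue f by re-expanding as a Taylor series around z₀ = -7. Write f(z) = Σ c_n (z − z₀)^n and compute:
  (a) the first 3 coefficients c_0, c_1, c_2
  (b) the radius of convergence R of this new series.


Let w = z − z₀, so z = z₀ + w.
Then 5 − z = 5 − (z₀ + w) = (5 − z₀) − w = 12 − w.
f(z) = 1/(12 − w)^2 = (1/(12)^2) · (1 − w/(12))^{−2}.
By the binomial series (1−u)^{−2} = Σ_{n≥0} C(n+1, 1) u^n for |u|<1, with u = w/(12):
  c_n = C(n+1, 1) / (12)^(n+2).
  c_0 = 1/(12)^2 = 1/144.
  c_1 = 2/(12)^3 = 1/864.
  c_2 = 3/(12)^4 = 1/6912.
The series is valid for |w/d| < 1, i.e. |z − z₀| < |d|.
Radius of convergence: R = |5 − z₀| = |12| = 12 (distance from z₀ to the singularity z = 5).

c_0 = 1/144, c_1 = 1/864, c_2 = 1/6912; R = 12.


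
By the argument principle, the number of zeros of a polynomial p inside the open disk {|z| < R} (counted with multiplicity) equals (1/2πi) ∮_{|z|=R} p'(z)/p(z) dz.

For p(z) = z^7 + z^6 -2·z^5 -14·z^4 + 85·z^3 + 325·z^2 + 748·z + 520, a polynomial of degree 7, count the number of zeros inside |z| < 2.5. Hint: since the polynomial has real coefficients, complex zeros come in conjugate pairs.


The zeros of p are: -1, (-1 + 2i), (-1 - 2i), (3 + 2i), (3 - 2i), (-2 + 2i), (-2 - 2i).
Their magnitudes are: 1, 2.236, 2.236, 3.606, 3.606, 2.828, 2.828.
Zeros with |z| < R = 2.5: -1, (-1 + 2i), (-1 - 2i).
Count = 3.
By the argument principle, (1/2πi) ∮_{|z|=R} p'(z)/p(z) dz equals exactly this count.

Number of zeros inside |z| < 2.5: 3.


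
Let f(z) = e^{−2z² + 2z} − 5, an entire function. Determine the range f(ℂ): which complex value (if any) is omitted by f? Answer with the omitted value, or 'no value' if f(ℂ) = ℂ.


Little Picard bounds the complement of f(ℂ) to at most one point.
The exponent g(z) = −2z² + 2z is a nonconstant polynomial, hence surjective onto ℂ. So e^{g(z)} takes every value in {e^w : w ∈ ℂ} = ℂ ∖ {0}. Adding -5 shifts the range to ℂ ∖ {-5}. f omits exactly -5.

Omitted value: -5.


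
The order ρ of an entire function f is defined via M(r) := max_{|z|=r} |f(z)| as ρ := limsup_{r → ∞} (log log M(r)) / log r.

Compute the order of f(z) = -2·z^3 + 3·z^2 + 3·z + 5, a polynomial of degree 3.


|f(z)| ≤ Σ|c_k|·r^k = O(r^3) as r → ∞. Polynomial growth is O(e^{r^ε}) for every ε > 0 (since r^3/e^{r^ε} → 0), so ρ ≤ ε for all ε > 0, i.e. ρ = 0. Every nonconstant polynomial has order 0.
Therefore ρ = 0.

Order ρ = 0.


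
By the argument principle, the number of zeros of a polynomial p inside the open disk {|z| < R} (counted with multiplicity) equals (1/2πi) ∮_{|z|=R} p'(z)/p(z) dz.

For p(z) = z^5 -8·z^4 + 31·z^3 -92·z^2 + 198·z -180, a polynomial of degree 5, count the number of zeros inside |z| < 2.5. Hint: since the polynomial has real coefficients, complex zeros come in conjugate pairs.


The zeros of p are: (3 + 1i), (3 - 1i), 2, (0 + 3i), (0 - 3i).
Their magnitudes are: 3.162, 3.162, 2, 3, 3.
Zeros with |z| < R = 2.5: 2.
Count = 1.
By the argument principle, (1/2πi) ∮_{|z|=R} p'(z)/p(z) dz equals exactly this count.

Number of zeros inside |z| < 2.5: 1.


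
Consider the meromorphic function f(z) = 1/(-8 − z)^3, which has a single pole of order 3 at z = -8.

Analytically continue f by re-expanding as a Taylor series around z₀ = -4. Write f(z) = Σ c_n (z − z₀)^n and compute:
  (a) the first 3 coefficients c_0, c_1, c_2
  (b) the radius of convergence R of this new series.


Let w = z − z₀, so z = z₀ + w.
Then -8 − z = -8 − (z₀ + w) = (-8 − z₀) − w = -4 − w.
f(z) = 1/(-4 − w)^3 = (1/(-4)^3) · (1 − w/(-4))^{−3}.
By the binomial series (1−u)^{−3} = Σ_{n≥0} C(n+2, 2) u^n for |u|<1, with u = w/(-4):
  c_n = C(n+2, 2) / (-4)^(n+3).
  c_0 = 1/(-4)^3 = -1/64.
  c_1 = 3/(-4)^4 = 3/256.
  c_2 = 6/(-4)^5 = -3/512.
The series is valid for |w/d| < 1, i.e. |z − z₀| < |d|.
Radius of convergence: R = |-8 − z₀| = |-4| = 4 (distance from z₀ to the singularity z = -8).

c_0 = -1/64, c_1 = 3/256, c_2 = -3/512; R = 4.


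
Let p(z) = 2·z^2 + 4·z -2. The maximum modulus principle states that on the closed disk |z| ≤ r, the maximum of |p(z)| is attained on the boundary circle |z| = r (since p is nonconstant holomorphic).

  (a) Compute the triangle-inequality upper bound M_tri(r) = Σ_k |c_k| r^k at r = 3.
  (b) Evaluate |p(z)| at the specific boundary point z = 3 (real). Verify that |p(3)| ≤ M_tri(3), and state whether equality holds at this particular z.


Coefficients: c_0 = -2, c_1 = 4, c_2 = 2. Radius r = 3.
Part (a). Triangle bound: M_tri(r) = Σ_k |c_k| r^k
  = |-2|·3^0 + |4|·3^1 + |2|·3^2
  = 2 + 12 + 18 = 32.
This bounds M(r) := max_{|z|=r} |p(z)| from above; equality holds iff all terms c_k z^k can be made to align in phase at a single z on |z|=r.
Part (b). At z = 3 (real, on the circle |z| = r):
  p(3) = (-2)·3^0 + (4)·3^1 + (2)·3^2 = 28.
  |p(3)| = 28.
Check: |p(3)| = 28 ≤ 32 = M_tri(3). ✓ Equality does not hold at z = 3 (the coefficients have mixed signs, so the terms do not all align in phase there).

M_tri(3) = 32; |p(3)| = 28; equality at z=3: no.


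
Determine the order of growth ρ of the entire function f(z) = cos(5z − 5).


cos(w) is a linear combination of e^{iw} and e^{−iw} (or e^w, e^{−w} in the hyperbolic case), so |cos(w)| ≤ e^{|w|}. With w = 5z − 5, |w| ≤ 5|z| + 5 = 5r + 5 on |z| = r, giving M(r) ≤ e^{5r + 5}, so ρ ≤ 1. On a suitable ray (z = it for sin/cos; z = t for sinh/cosh, t real → ∞), |cos(5z − 5)| grows like e^{5|t|}/2, so ρ ≥ 1. Hence ρ = 1.
Therefore ρ = 1.

Order ρ = 1.


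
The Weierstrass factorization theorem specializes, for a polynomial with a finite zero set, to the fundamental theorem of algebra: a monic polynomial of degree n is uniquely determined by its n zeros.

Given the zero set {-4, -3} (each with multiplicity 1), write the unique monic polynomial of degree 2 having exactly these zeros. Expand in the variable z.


The polynomial is p(z) = ∏_{α ∈ S} (z − α), where S = {-4, -3}.
Expanding the product yields: p(z) = z^2 + 7·z + 12.
The resulting polynomial has degree 2 and real coefficients as required.

p(z) = z^2 + 7·z + 12.


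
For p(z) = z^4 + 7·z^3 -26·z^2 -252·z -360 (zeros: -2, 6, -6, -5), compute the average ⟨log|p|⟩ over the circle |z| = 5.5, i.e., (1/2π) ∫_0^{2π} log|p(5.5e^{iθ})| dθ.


Zeros: -6, -5, -2, 6; r = 5.5.
Inside |z| < r: -5, -2. Outside (|z| ≥ r): -6, 6.
p(0) = -360, so log|p(0)| = log(360) = 5.8861.
Apply Jensen: I(r) = log|p(0)| + Σ_k log(r/|z_k|), summed over zeros inside |z| < r.
  log(r/|z_k|) for z_k = -2: log(5.5/2) = 1.0116
  log(r/|z_k|) for z_k = -5: log(5.5/5) = 0.0953
  Outside zeros (-6, 6) contribute nothing to the Jensen sum.
Sum over inside zeros: 1.1069.
I(r) = log|p(0)| + (inside sum) = 5.8861 + 1.1069 = 6.9930.
Note: since some zeros are outside |z| ≤ r, the simplified n·log(r) form does NOT apply — only the inside zeros contribute.

I(r) ≈ 6.9930.


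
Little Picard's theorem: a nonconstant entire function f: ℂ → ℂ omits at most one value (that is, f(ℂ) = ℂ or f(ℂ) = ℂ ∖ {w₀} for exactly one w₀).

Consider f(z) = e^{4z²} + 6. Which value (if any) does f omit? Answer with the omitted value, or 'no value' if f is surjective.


Little Picard bounds the complement of f(ℂ) to at most one point.
The exponent g(z) = 4z² is a nonconstant polynomial, hence surjective onto ℂ. So e^{g(z)} takes every value in {e^w : w ∈ ℂ} = ℂ ∖ {0}. Adding 6 shifts the range to ℂ ∖ {6}. f omits exactly 6.

Omitted value: 6.


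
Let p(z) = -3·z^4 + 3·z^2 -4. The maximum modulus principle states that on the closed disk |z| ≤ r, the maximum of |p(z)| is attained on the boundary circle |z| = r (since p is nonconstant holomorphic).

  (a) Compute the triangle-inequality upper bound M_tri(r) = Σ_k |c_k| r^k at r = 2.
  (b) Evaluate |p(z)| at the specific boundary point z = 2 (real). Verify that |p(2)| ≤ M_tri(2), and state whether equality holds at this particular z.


Coefficients: c_0 = -4, c_1 = 0, c_2 = 3, c_3 = 0, c_4 = -3. Radius r = 2.
Part (a). Triangle bound: M_tri(r) = Σ_k |c_k| r^k
  = |-4|·2^0 + |0|·2^1 + |3|·2^2 + |0|·2^3 + |-3|·2^4
  = 4 + 0 + 12 + 0 + 48 = 64.
This bounds M(r) := max_{|z|=r} |p(z)| from above; equality holds iff all terms c_k z^k can be made to align in phase at a single z on |z|=r.
Part (b). At z = 2 (real, on the circle |z| = r):
  p(2) = (-4)·2^0 + (0)·2^1 + (3)·2^2 + (0)·2^3 + (-3)·2^4 = -40.
  |p(2)| = 40.
Check: |p(2)| = 40 ≤ 64 = M_tri(2). ✓ Equality does not hold at z = 2 (the coefficients have mixed signs, so the terms do not all align in phase there).

M_tri(2) = 64; |p(2)| = 40; equality at z=2: no.


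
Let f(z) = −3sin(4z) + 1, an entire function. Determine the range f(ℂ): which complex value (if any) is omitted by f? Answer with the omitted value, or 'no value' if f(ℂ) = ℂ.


Little Picard bounds the complement of f(ℂ) to at most one point.
sin is entire and surjective onto ℂ: for every w ∈ ℂ, sin(ζ) = w has a solution ζ ∈ ℂ (e.g., via the complex inverse arcsin). With ζ = 4z this gives z = ζ/(4). Then -3·sin(4z) takes every value in -3·ℂ = ℂ, and adding 1 is a bijection of ℂ. So f is surjective and omits no value. (Note: only on the real line is sin bounded by [−1, 1].)

Omitted value: no value.


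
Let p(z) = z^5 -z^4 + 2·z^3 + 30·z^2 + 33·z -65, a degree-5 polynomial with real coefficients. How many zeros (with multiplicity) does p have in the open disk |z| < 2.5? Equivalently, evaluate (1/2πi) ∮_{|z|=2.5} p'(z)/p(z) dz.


The zeros of p are: 1, (-2 + 1i), (-2 - 1i), (2 + 3i), (2 - 3i).
Their magnitudes are: 1, 2.236, 2.236, 3.606, 3.606.
Zeros with |z| < R = 2.5: 1, (-2 + 1i), (-2 - 1i).
Count = 3.
By the argument principle, (1/2πi) ∮_{|z|=R} p'(z)/p(z) dz equals exactly this count.

Number of zeros inside |z| < 2.5: 3.


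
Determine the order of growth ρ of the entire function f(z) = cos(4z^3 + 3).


Write cos(w) = (e^{iw} ± e^{−iw})/(2 or 2i), so |cos(w)| ≤ e^{|w|}. With w = 4z^3 + 3, |w| ≤ 4r^3 + 3 on |z|=r, giving M(r) ≤ e^{4r^3 + 3} and ρ ≤ 3. For the lower bound, choose z on |z|=r with 4z^3 purely imaginary of modulus 4r^3; then |cos(4z^3 + 3)| grows like e^{4r^3}/2, so ρ ≥ 3. Hence ρ = 3.
Therefore ρ = 3.

Order ρ = 3.


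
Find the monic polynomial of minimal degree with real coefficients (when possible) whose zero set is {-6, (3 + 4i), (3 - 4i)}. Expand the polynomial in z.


The polynomial is p(z) = ∏_{α ∈ S} (z − α), where S = {-6, (3 + 4i), (3 - 4i)}.
Expanding the product yields: p(z) = z^3 -11·z + 150.
Note conjugate pairs combine to real quadratics: (z − (3+4i))(z − (3−4i)) = z² − 6z + 25.
The resulting polynomial has degree 3 and real coefficients as required.

p(z) = z^3 -11·z + 150.


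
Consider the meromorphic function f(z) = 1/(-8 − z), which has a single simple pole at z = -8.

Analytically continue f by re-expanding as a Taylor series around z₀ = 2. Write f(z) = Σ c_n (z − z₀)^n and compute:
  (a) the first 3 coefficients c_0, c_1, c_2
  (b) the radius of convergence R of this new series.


Let w = z − z₀, so z = z₀ + w.
Then -8 − z = -8 − (z₀ + w) = (-8 − z₀) − w = -10 − w.
f(z) = 1/(-10 − w) = (1/(-10)) · 1/(1 − w/(-10)) = Σ_{n≥0} w^n / (-10)^(n+1).
So c_n = 1/(-10)^(n+1):
  c_0 = 1/(-10)^1 = -1/10.
  c_1 = 1/(-10)^2 = 1/100.
  c_2 = 1/(-10)^3 = -1/1000.
The series is valid for |w/d| < 1, i.e. |z − z₀| < |d|.
Radius of convergence: R = |-8 − z₀| = |-10| = 10 (distance from z₀ to the singularity z = -8).

c_0 = -1/10, c_1 = 1/100, c_2 = -1/1000; R = 10.


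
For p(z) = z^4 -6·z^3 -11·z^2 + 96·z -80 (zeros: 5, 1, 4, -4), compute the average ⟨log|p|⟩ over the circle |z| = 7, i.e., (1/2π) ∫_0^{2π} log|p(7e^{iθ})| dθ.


Zeros: -4, 1, 4, 5; r = 7.
Inside |z| < r: -4, 1, 4, 5. Outside (|z| ≥ r): ∅.
p(0) = -80, so log|p(0)| = log(80) = 4.3820.
Apply Jensen: I(r) = log|p(0)| + Σ_k log(r/|z_k|), summed over zeros inside |z| < r.
  log(r/|z_k|) for z_k = 5: log(7/5) = 0.3365
  log(r/|z_k|) for z_k = 1: log(7/1) = 1.9459
  log(r/|z_k|) for z_k = 4: log(7/4) = 0.5596
  log(r/|z_k|) for z_k = -4: log(7/4) = 0.5596
Sum over inside zeros: 3.4016.
I(r) = log|p(0)| + (inside sum) = 4.3820 + 3.4016 = 7.7836.
Closed form (all zeros inside, monic): I(r) = n·log(r) = 4·log(7) = 7.7836. ✓

I(r) ≈ 7.7836.


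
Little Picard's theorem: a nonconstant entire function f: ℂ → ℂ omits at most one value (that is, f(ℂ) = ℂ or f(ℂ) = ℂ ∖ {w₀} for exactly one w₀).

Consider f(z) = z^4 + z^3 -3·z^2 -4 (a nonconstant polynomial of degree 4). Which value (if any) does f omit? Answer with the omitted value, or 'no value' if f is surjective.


Little Picard bounds the complement of f(ℂ) to at most one point.
For every w ∈ ℂ, the equation p(z) − w = 0 is a nonconstant polynomial in z and hence has at least one root by the fundamental theorem of algebra. So p is surjective onto ℂ, omitting no value.

Omitted value: no value.


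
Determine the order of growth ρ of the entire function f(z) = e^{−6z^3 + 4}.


|e^{−6z^3 + 4}| = e^{Re(-6·z^3) + 4} ≤ e^{6|z|^3 + 4} = e^{6r^3 + 4} on |z| = r, so ρ ≤ 3. Choosing z on |z|=r so that -6·z^3 is real positive (always possible by picking arg z appropriately) gives |f(z)| = e^{6r^3 + 4}, matching the bound. The additive constant 4 does not affect log log M(r) ~ 3·log r. Hence ρ = 3.
Therefore ρ = 3.

Order ρ = 3.


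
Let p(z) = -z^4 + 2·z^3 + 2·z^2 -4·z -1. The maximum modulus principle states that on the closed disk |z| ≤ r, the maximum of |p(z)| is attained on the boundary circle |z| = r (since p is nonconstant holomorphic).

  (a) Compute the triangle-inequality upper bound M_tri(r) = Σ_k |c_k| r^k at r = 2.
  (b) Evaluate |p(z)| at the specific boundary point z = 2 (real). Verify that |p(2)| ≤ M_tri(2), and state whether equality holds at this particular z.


Coefficients: c_0 = -1, c_1 = -4, c_2 = 2, c_3 = 2, c_4 = -1. Radius r = 2.
Part (a). Triangle bound: M_tri(r) = Σ_k |c_k| r^k
  = |-1|·2^0 + |-4|·2^1 + |2|·2^2 + |2|·2^3 + |-1|·2^4
  = 1 + 8 + 8 + 16 + 16 = 49.
This bounds M(r) := max_{|z|=r} |p(z)| from above; equality holds iff all terms c_k z^k can be made to align in phase at a single z on |z|=r.
Part (b). At z = 2 (real, on the circle |z| = r):
  p(2) = (-1)·2^0 + (-4)·2^1 + (2)·2^2 + (2)·2^3 + (-1)·2^4 = -1.
  |p(2)| = 1.
Check: |p(2)| = 1 ≤ 49 = M_tri(2). ✓ Equality does not hold at z = 2 (the coefficients have mixed signs, so the terms do not all align in phase there).

M_tri(2) = 49; |p(2)| = 1; equality at z=2: no.


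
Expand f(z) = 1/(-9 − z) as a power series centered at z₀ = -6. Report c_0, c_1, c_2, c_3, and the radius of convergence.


Let w = z − z₀, so z = z₀ + w.
Then -9 − z = -9 − (z₀ + w) = (-9 − z₀) − w = -3 − w.
f(z) = 1/(-3 − w) = (1/(-3)) · 1/(1 − w/(-3)) = Σ_{n≥0} w^n / (-3)^(n+1).
So c_n = 1/(-3)^(n+1):
  c_0 = 1/(-3)^1 = -1/3.
  c_1 = 1/(-3)^2 = 1/9.
  c_2 = 1/(-3)^3 = -1/27.
  c_3 = 1/(-3)^4 = 1/81.
The series is valid for |w/d| < 1, i.e. |z − z₀| < |d|.
Radius of convergence: R = |-9 − z₀| = |-3| = 3 (distance from z₀ to the singularity z = -9).

c_0 = -1/3, c_1 = 1/9, c_2 = -1/27, c_3 = 1/81; R = 3.


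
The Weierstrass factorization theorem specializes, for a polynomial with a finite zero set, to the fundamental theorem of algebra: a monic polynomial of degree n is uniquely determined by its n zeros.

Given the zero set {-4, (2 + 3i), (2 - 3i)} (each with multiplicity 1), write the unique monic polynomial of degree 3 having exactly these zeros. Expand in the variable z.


The polynomial is p(z) = ∏_{α ∈ S} (z − α), where S = {-4, (2 + 3i), (2 - 3i)}.
Expanding the product yields: p(z) = z^3 -3·z + 52.
Note conjugate pairs combine to real quadratics: (z − (2+3i))(z − (2−3i)) = z² − 4z + 13.
The resulting polynomial has degree 3 and real coefficients as required.

p(z) = z^3 -3·z + 52.


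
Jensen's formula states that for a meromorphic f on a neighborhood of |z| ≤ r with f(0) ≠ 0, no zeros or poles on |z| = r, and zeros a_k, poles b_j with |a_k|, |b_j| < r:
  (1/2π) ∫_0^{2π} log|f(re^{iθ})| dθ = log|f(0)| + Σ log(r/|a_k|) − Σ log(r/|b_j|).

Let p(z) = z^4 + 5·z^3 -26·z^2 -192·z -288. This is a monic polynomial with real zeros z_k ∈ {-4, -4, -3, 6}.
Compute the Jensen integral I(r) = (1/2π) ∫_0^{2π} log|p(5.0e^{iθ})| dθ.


Zeros: -4, -4, -3, 6; r = 5.0.
Inside |z| < r: -4, -4, -3. Outside (|z| ≥ r): 6.
p(0) = -288, so log|p(0)| = log(288) = 5.6630.
Apply Jensen: I(r) = log|p(0)| + Σ_k log(r/|z_k|), summed over zeros inside |z| < r.
  log(r/|z_k|) for z_k = -4: log(5.0/4) = 0.2231
  log(r/|z_k|) for z_k = -4: log(5.0/4) = 0.2231
  log(r/|z_k|) for z_k = -3: log(5.0/3) = 0.5108
  Outside zeros (6) contribute nothing to the Jensen sum.
Sum over inside zeros: 0.9571.
I(r) = log|p(0)| + (inside sum) = 5.6630 + 0.9571 = 6.6201.
Note: since some zeros are outside |z| ≤ r, the simplified n·log(r) form does NOT apply — only the inside zeros contribute.

I(r) ≈ 6.6201.


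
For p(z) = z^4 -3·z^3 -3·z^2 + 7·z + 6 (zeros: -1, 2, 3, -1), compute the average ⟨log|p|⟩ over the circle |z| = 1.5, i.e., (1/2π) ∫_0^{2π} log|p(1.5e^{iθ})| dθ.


Zeros: -1, -1, 2, 3; r = 1.5.
Inside |z| < r: -1, -1. Outside (|z| ≥ r): 2, 3.
p(0) = 6, so log|p(0)| = log(6) = 1.7918.
Apply Jensen: I(r) = log|p(0)| + Σ_k log(r/|z_k|), summed over zeros inside |z| < r.
  log(r/|z_k|) for z_k = -1: log(1.5/1) = 0.4055
  log(r/|z_k|) for z_k = -1: log(1.5/1) = 0.4055
  Outside zeros (2, 3) contribute nothing to the Jensen sum.
Sum over inside zeros: 0.8109.
I(r) = log|p(0)| + (inside sum) = 1.7918 + 0.8109 = 2.6027.
Note: since some zeros are outside |z| ≤ r, the simplified n·log(r) form does NOT apply — only the inside zeros contribute.

I(r) ≈ 2.6027.


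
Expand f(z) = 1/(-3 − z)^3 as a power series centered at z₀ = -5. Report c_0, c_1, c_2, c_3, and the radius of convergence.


Let w = z − z₀, so z = z₀ + w.
Then -3 − z = -3 − (z₀ + w) = (-3 − z₀) − w = 2 − w.
f(z) = 1/(2 − w)^3 = (1/(2)^3) · (1 − w/(2))^{−3}.
By the binomial series (1−u)^{−3} = Σ_{n≥0} C(n+2, 2) u^n for |u|<1, with u = w/(2):
  c_n = C(n+2, 2) / (2)^(n+3).
  c_0 = 1/(2)^3 = 1/8.
  c_1 = 3/(2)^4 = 3/16.
  c_2 = 6/(2)^5 = 3/16.
  c_3 = 10/(2)^6 = 5/32.
The series is valid for |w/d| < 1, i.e. |z − z₀| < |d|.
Radius of convergence: R = |-3 − z₀| = |2| = 2 (distance from z₀ to the singularity z = -3).

c_0 = 1/8, c_1 = 3/16, c_2 = 3/16, c_3 = 5/32; R = 2.


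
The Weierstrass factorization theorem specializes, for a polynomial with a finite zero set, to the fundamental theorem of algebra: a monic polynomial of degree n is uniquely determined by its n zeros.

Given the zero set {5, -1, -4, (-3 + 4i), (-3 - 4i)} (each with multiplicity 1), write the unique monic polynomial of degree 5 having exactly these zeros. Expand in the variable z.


The polynomial is p(z) = ∏_{α ∈ S} (z − α), where S = {5, -1, -4, (-3 + 4i), (-3 - 4i)}.
Expanding the product yields: p(z) = z^5 + 6·z^4 + 4·z^3 -146·z^2 -645·z -500.
Note conjugate pairs combine to real quadratics: (z − (-3+4i))(z − (-3−4i)) = z² + 6z + 25.
The resulting polynomial has degree 5 and real coefficients as required.

p(z) = z^5 + 6·z^4 + 4·z^3 -146·z^2 -645·z -500.


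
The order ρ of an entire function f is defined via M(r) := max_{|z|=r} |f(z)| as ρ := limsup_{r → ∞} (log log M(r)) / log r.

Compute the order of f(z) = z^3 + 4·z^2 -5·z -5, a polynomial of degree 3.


|f(z)| ≤ Σ|c_k|·r^k = O(r^3) as r → ∞. Polynomial growth is O(e^{r^ε}) for every ε > 0 (since r^3/e^{r^ε} → 0), so ρ ≤ ε for all ε > 0, i.e. ρ = 0. Every nonconstant polynomial has order 0.
Therefore ρ = 0.

Order ρ = 0.


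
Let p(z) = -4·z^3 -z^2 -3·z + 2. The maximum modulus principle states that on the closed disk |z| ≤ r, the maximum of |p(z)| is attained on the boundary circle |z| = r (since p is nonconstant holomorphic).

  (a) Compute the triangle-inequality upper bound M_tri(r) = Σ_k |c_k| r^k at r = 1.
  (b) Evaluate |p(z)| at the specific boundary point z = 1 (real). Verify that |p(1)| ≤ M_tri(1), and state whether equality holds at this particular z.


Coefficients: c_0 = 2, c_1 = -3, c_2 = -1, c_3 = -4. Radius r = 1.
Part (a). Triangle bound: M_tri(r) = Σ_k |c_k| r^k
  = |2|·1^0 + |-3|·1^1 + |-1|·1^2 + |-4|·1^3
  = 2 + 3 + 1 + 4 = 10.
This bounds M(r) := max_{|z|=r} |p(z)| from above; equality holds iff all terms c_k z^k can be made to align in phase at a single z on |z|=r.
Part (b). At z = 1 (real, on the circle |z| = r):
  p(1) = (2)·1^0 + (-3)·1^1 + (-1)·1^2 + (-4)·1^3 = -6.
  |p(1)| = 6.
Check: |p(1)| = 6 ≤ 10 = M_tri(1). ✓ Equality does not hold at z = 1 (the coefficients have mixed signs, so the terms do not all align in phase there).

M_tri(1) = 10; |p(1)| = 6; equality at z=1: no.


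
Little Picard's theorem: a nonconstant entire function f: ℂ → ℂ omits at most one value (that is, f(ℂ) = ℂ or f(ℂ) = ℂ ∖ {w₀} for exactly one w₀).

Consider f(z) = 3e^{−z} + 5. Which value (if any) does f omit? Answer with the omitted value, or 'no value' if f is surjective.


Little Picard bounds the complement of f(ℂ) to at most one point.
e^{−z} is never zero on ℂ, so 3·e^{−z} takes every value in ℂ ∖ {0}. Adding 5 shifts the range to ℂ ∖ {5}. Thus f omits exactly the value 5.

Omitted value: 5.


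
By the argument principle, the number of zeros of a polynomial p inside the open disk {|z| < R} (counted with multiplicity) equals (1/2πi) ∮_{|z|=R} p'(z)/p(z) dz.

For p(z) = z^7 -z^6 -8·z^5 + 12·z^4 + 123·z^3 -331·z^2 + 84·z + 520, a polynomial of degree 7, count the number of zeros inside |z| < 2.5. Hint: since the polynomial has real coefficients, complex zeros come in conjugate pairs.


The zeros of p are: (2 + 1i), (2 - 1i), (-3 + 2i), (-3 - 2i), (2 + 2i), (2 - 2i), -1.
Their magnitudes are: 2.236, 2.236, 3.606, 3.606, 2.828, 2.828, 1.
Zeros with |z| < R = 2.5: (2 + 1i), (2 - 1i), -1.
Count = 3.
By the argument principle, (1/2πi) ∮_{|z|=R} p'(z)/p(z) dz equals exactly this count.

Number of zeros inside |z| < 2.5: 3.


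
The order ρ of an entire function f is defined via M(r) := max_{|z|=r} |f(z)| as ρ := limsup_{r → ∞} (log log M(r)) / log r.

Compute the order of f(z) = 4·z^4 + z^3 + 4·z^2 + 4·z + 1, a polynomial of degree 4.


|f(z)| ≤ Σ|c_k|·r^k = O(r^4) as r → ∞. Polynomial growth is O(e^{r^ε}) for every ε > 0 (since r^4/e^{r^ε} → 0), so ρ ≤ ε for all ε > 0, i.e. ρ = 0. Every nonconstant polynomial has order 0.
Therefore ρ = 0.

Order ρ = 0.


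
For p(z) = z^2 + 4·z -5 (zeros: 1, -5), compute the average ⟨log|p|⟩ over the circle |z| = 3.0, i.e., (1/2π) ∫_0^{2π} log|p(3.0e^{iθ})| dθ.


Zeros: -5, 1; r = 3.0.
Inside |z| < r: 1. Outside (|z| ≥ r): -5.
p(0) = -5, so log|p(0)| = log(5) = 1.6094.
Apply Jensen: I(r) = log|p(0)| + Σ_k log(r/|z_k|), summed over zeros inside |z| < r.
  log(r/|z_k|) for z_k = 1: log(3.0/1) = 1.0986
  Outside zeros (-5) contribute nothing to the Jensen sum.
Sum over inside zeros: 1.0986.
I(r) = log|p(0)| + (inside sum) = 1.6094 + 1.0986 = 2.7081.
Note: since some zeros are outside |z| ≤ r, the simplified n·log(r) form does NOT apply — only the inside zeros contribute.

I(r) ≈ 2.7081.


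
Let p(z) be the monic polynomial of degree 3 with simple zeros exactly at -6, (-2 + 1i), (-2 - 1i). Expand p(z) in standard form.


The polynomial is p(z) = ∏_{α ∈ S} (z − α), where S = {-6, (-2 + 1i), (-2 - 1i)}.
Expanding the product yields: p(z) = z^3 + 10·z^2 + 29·z + 30.
Note conjugate pairs combine to real quadratics: (z − (-2+1i))(z − (-2−1i)) = z² + 4z + 5.
The resulting polynomial has degree 3 and real coefficients as required.

p(z) = z^3 + 10·z^2 + 29·z + 30.


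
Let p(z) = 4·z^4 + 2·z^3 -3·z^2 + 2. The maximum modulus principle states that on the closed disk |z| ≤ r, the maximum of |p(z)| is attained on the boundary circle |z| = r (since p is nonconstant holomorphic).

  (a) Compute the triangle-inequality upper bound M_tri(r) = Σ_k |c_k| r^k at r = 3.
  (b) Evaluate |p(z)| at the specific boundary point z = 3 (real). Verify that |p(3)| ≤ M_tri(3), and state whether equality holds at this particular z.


Coefficients: c_0 = 2, c_1 = 0, c_2 = -3, c_3 = 2, c_4 = 4. Radius r = 3.
Part (a). Triangle bound: M_tri(r) = Σ_k |c_k| r^k
  = |2|·3^0 + |0|·3^1 + |-3|·3^2 + |2|·3^3 + |4|·3^4
  = 2 + 0 + 27 + 54 + 324 = 407.
This bounds M(r) := max_{|z|=r} |p(z)| from above; equality holds iff all terms c_k z^k can be made to align in phase at a single z on |z|=r.
Part (b). At z = 3 (real, on the circle |z| = r):
  p(3) = (2)·3^0 + (0)·3^1 + (-3)·3^2 + (2)·3^3 + (4)·3^4 = 353.
  |p(3)| = 353.
Check: |p(3)| = 353 ≤ 407 = M_tri(3). ✓ Equality does not hold at z = 3 (the coefficients have mixed signs, so the terms do not all align in phase there).

M_tri(3) = 407; |p(3)| = 353; equality at z=3: no.


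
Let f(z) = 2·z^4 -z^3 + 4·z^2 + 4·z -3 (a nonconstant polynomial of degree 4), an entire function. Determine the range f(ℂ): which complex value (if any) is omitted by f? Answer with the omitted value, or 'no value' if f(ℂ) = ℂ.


Little Picard bounds the complement of f(ℂ) to at most one point.
For every w ∈ ℂ, the equation p(z) − w = 0 is a nonconstant polynomial in z and hence has at least one root by the fundamental theorem of algebra. So p is surjective onto ℂ, omitting no value.

Omitted value: no value.


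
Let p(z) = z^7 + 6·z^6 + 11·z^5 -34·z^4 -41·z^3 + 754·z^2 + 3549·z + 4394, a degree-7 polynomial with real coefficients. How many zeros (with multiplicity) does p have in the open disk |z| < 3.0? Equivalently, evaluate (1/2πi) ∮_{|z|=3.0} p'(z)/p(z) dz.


The zeros of p are: (-3 + 2i), (-3 - 2i), (-2 + 3i), (-2 - 3i), (3 + 2i), (3 - 2i), -2.
Their magnitudes are: 3.606, 3.606, 3.606, 3.606, 3.606, 3.606, 2.
Zeros with |z| < R = 3.0: -2.
Count = 1.
By the argument principle, (1/2πi) ∮_{|z|=R} p'(z)/p(z) dz equals exactly this count.

Number of zeros inside |z| < 3.0: 1.


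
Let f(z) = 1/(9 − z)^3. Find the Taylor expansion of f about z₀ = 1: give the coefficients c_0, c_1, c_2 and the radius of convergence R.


Let w = z − z₀, so z = z₀ + w.
Then 9 − z = 9 − (z₀ + w) = (9 − z₀) − w = 8 − w.
f(z) = 1/(8 − w)^3 = (1/(8)^3) · (1 − w/(8))^{−3}.
By the binomial series (1−u)^{−3} = Σ_{n≥0} C(n+2, 2) u^n for |u|<1, with u = w/(8):
  c_n = C(n+2, 2) / (8)^(n+3).
  c_0 = 1/(8)^3 = 1/512.
  c_1 = 3/(8)^4 = 3/4096.
  c_2 = 6/(8)^5 = 3/16384.
The series is valid for |w/d| < 1, i.e. |z − z₀| < |d|.
Radius of convergence: R = |9 − z₀| = |8| = 8 (distance from z₀ to the singularity z = 9).

c_0 = 1/512, c_1 = 3/4096, c_2 = 3/16384; R = 8.


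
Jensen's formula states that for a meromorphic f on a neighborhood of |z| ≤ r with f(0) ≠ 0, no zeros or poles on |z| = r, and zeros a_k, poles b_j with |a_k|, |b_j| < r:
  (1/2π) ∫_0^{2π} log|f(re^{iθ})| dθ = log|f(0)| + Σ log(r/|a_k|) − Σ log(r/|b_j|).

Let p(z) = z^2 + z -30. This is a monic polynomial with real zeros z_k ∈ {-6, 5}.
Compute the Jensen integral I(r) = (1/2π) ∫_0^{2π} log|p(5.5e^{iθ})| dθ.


Zeros: -6, 5; r = 5.5.
Inside |z| < r: 5. Outside (|z| ≥ r): -6.
p(0) = -30, so log|p(0)| = log(30) = 3.4012.
Apply Jensen: I(r) = log|p(0)| + Σ_k log(r/|z_k|), summed over zeros inside |z| < r.
  log(r/|z_k|) for z_k = 5: log(5.5/5) = 0.0953
  Outside zeros (-6) contribute nothing to the Jensen sum.
Sum over inside zeros: 0.0953.
I(r) = log|p(0)| + (inside sum) = 3.4012 + 0.0953 = 3.4965.
Note: since some zeros are outside |z| ≤ r, the simplified n·log(r) form does NOT apply — only the inside zeros contribute.

I(r) ≈ 3.4965.


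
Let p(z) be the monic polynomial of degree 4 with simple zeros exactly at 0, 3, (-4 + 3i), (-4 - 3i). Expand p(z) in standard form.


The polynomial is p(z) = ∏_{α ∈ S} (z − α), where S = {0, 3, (-4 + 3i), (-4 - 3i)}.
Expanding the product yields: p(z) = z^4 + 5·z^3 + z^2 -75·z.
Note conjugate pairs combine to real quadratics: (z − (-4+3i))(z − (-4−3i)) = z² + 8z + 25.
The resulting polynomial has degree 4 and real coefficients as required.

p(z) = z^4 + 5·z^3 + z^2 -75·z.


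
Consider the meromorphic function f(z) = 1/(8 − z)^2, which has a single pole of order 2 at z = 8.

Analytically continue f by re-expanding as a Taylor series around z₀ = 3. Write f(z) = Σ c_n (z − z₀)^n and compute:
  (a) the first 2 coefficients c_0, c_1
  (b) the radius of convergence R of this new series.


Let w = z − z₀, so z = z₀ + w.
Then 8 − z = 8 − (z₀ + w) = (8 − z₀) − w = 5 − w.
f(z) = 1/(5 − w)^2 = (1/(5)^2) · (1 − w/(5))^{−2}.
By the binomial series (1−u)^{−2} = Σ_{n≥0} C(n+1, 1) u^n for |u|<1, with u = w/(5):
  c_n = C(n+1, 1) / (5)^(n+2).
  c_0 = 1/(5)^2 = 1/25.
  c_1 = 2/(5)^3 = 2/125.
The series is valid for |w/d| < 1, i.e. |z − z₀| < |d|.
Radius of convergence: R = |8 − z₀| = |5| = 5 (distance from z₀ to the singularity z = 8).

c_0 = 1/25, c_1 = 2/125; R = 5.


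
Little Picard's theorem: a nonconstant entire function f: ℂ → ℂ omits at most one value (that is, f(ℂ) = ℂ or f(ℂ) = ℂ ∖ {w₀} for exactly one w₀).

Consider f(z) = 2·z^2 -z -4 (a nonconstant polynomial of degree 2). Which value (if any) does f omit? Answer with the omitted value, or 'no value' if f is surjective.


Little Picard bounds the complement of f(ℂ) to at most one point.
For every w ∈ ℂ, the equation p(z) − w = 0 is a nonconstant polynomial in z and hence has at least one root by the fundamental theorem of algebra. So p is surjective onto ℂ, omitting no value.

Omitted value: no value.


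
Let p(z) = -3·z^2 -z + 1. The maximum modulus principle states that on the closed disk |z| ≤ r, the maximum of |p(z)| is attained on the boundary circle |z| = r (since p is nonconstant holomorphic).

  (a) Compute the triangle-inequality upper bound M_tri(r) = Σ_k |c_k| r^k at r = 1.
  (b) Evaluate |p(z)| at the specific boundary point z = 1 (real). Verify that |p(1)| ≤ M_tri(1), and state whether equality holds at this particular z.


Coefficients: c_0 = 1, c_1 = -1, c_2 = -3. Radius r = 1.
Part (a). Triangle bound: M_tri(r) = Σ_k |c_k| r^k
  = |1|·1^0 + |-1|·1^1 + |-3|·1^2
  = 1 + 1 + 3 = 5.
This bounds M(r) := max_{|z|=r} |p(z)| from above; equality holds iff all terms c_k z^k can be made to align in phase at a single z on |z|=r.
Part (b). At z = 1 (real, on the circle |z| = r):
  p(1) = (1)·1^0 + (-1)·1^1 + (-3)·1^2 = -3.
  |p(1)| = 3.
Check: |p(1)| = 3 ≤ 5 = M_tri(1). ✓ Equality does not hold at z = 1 (the coefficients have mixed signs, so the terms do not all align in phase there).

M_tri(1) = 5; |p(1)| = 3; equality at z=1: no.


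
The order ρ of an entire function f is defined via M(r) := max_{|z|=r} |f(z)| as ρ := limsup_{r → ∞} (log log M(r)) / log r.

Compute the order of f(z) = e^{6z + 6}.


|e^{6z + 6}| = e^{Re(6·z) + 6} ≤ e^{6|z|^1 + 6} = e^{6r^1 + 6} on |z| = r, so ρ ≤ 1. Choosing z on |z|=r so that 6·z is real positive (always possible by picking arg z appropriately) gives |f(z)| = e^{6r^1 + 6}, matching the bound. The additive constant 6 does not affect log log M(r) ~ 1·log r. Hence ρ = 1.
Therefore ρ = 1.

Order ρ = 1.


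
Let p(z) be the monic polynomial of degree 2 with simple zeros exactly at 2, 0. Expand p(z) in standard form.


The polynomial is p(z) = ∏_{α ∈ S} (z − α), where S = {2, 0}.
Expanding the product yields: p(z) = z^2 -2·z.
The resulting polynomial has degree 2 and real coefficients as required.

p(z) = z^2 -2·z.


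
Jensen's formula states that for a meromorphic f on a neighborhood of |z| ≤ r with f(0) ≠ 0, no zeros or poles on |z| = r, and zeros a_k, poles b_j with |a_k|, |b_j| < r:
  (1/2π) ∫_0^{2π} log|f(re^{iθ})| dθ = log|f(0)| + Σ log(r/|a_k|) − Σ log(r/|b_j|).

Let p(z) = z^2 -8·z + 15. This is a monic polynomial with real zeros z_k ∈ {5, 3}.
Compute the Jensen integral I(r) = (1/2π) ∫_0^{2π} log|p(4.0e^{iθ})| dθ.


Zeros: 3, 5; r = 4.0.
Inside |z| < r: 3. Outside (|z| ≥ r): 5.
p(0) = 15, so log|p(0)| = log(15) = 2.7081.
Apply Jensen: I(r) = log|p(0)| + Σ_k log(r/|z_k|), summed over zeros inside |z| < r.
  log(r/|z_k|) for z_k = 3: log(4.0/3) = 0.2877
  Outside zeros (5) contribute nothing to the Jensen sum.
Sum over inside zeros: 0.2877.
I(r) = log|p(0)| + (inside sum) = 2.7081 + 0.2877 = 2.9957.
Note: since some zeros are outside |z| ≤ r, the simplified n·log(r) form does NOT apply — only the inside zeros contribute.

I(r) ≈ 2.9957.


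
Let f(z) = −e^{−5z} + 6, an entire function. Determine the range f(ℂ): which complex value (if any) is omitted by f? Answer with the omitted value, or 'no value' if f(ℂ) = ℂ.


Little Picard bounds the complement of f(ℂ) to at most one point.
e^{−5z} is never zero on ℂ, so -1·e^{−5z} takes every value in ℂ ∖ {0}. Adding 6 shifts the range to ℂ ∖ {6}. Thus f omits exactly the value 6.

Omitted value: 6.


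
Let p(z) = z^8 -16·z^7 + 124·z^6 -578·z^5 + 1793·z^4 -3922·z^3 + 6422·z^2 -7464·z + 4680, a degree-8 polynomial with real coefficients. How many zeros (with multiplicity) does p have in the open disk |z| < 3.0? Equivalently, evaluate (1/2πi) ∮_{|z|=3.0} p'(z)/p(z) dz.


The zeros of p are: (2 + 1i), (2 - 1i), (3 + 3i), (3 - 3i), (3 + 2i), (3 - 2i), (0 + 2i), (0 - 2i).
Their magnitudes are: 2.236, 2.236, 4.243, 4.243, 3.606, 3.606, 2, 2.
Zeros with |z| < R = 3.0: (2 + 1i), (2 - 1i), (0 + 2i), (0 - 2i).
Count = 4.
By the argument principle, (1/2πi) ∮_{|z|=R} p'(z)/p(z) dz equals exactly this count.

Number of zeros inside |z| < 3.0: 4.


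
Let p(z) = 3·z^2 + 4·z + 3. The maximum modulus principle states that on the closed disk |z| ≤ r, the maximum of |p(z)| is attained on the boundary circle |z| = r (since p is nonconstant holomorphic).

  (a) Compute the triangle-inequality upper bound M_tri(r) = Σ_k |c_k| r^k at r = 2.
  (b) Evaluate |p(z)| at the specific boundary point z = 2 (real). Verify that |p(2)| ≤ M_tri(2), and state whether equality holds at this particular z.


Coefficients: c_0 = 3, c_1 = 4, c_2 = 3. Radius r = 2.
Part (a). Triangle bound: M_tri(r) = Σ_k |c_k| r^k
  = |3|·2^0 + |4|·2^1 + |3|·2^2
  = 3 + 8 + 12 = 23.
This bounds M(r) := max_{|z|=r} |p(z)| from above; equality holds iff all terms c_k z^k can be made to align in phase at a single z on |z|=r.
Part (b). At z = 2 (real, on the circle |z| = r):
  p(2) = (3)·2^0 + (4)·2^1 + (3)·2^2 = 23.
  |p(2)| = 23.
Since all nonzero coefficients share the same sign, |p(2)| = 23 = M_tri(2); the triangle bound is attained at z = 2, so in fact M(r) = 23.

M_tri(2) = 23; |p(2)| = 23; equality at z=2: yes.


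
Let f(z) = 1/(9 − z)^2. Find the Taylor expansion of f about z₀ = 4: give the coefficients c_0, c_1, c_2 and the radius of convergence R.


Let w = z − z₀, so z = z₀ + w.
Then 9 − z = 9 − (z₀ + w) = (9 − z₀) − w = 5 − w.
f(z) = 1/(5 − w)^2 = (1/(5)^2) · (1 − w/(5))^{−2}.
By the binomial series (1−u)^{−2} = Σ_{n≥0} C(n+1, 1) u^n for |u|<1, with u = w/(5):
  c_n = C(n+1, 1) / (5)^(n+2).
  c_0 = 1/(5)^2 = 1/25.
  c_1 = 2/(5)^3 = 2/125.
  c_2 = 3/(5)^4 = 3/625.
The series is valid for |w/d| < 1, i.e. |z − z₀| < |d|.
Radius of convergence: R = |9 − z₀| = |5| = 5 (distance from z₀ to the singularity z = 9).

c_0 = 1/25, c_1 = 2/125, c_2 = 3/625; R = 5.


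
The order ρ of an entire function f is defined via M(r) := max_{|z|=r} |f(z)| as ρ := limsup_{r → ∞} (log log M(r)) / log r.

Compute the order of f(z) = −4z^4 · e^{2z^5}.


M(r) = max_{|z|=r} |-4|·|z|^4·|e^{2z^5}| = 4·r^4 · e^{2r^5} (the factors attain their maxima compatibly on |z|=r). Then log M(r) = log 4 + 4·log r + 2r^5, dominated by the last term, so log log M(r) ~ 5·log r. The polynomial factor -4z^4 contributes only a log r term and does not affect the order. ρ = 5.
Therefore ρ = 5.

Order ρ = 5.


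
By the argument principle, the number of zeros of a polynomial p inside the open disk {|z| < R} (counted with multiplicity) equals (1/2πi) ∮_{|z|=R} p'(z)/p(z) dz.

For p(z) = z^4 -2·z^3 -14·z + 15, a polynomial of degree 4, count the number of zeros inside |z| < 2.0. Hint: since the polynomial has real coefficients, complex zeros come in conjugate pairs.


The zeros of p are: 1, 3, (-1 + 2i), (-1 - 2i).
Their magnitudes are: 1, 3, 2.236, 2.236.
Zeros with |z| < R = 2.0: 1.
Count = 1.
By the argument principle, (1/2πi) ∮_{|z|=R} p'(z)/p(z) dz equals exactly this count.

Number of zeros inside |z| < 2.0: 1.


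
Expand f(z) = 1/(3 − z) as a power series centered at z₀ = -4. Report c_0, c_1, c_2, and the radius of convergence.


Let w = z − z₀, so z = z₀ + w.
Then 3 − z = 3 − (z₀ + w) = (3 − z₀) − w = 7 − w.
f(z) = 1/(7 − w) = (1/(7)) · 1/(1 − w/(7)) = Σ_{n≥0} w^n / (7)^(n+1).
So c_n = 1/(7)^(n+1):
  c_0 = 1/(7)^1 = 1/7.
  c_1 = 1/(7)^2 = 1/49.
  c_2 = 1/(7)^3 = 1/343.
The series is valid for |w/d| < 1, i.e. |z − z₀| < |d|.
Radius of convergence: R = |3 − z₀| = |7| = 7 (distance from z₀ to the singularity z = 3).

c_0 = 1/7, c_1 = 1/49, c_2 = 1/343; R = 7.
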